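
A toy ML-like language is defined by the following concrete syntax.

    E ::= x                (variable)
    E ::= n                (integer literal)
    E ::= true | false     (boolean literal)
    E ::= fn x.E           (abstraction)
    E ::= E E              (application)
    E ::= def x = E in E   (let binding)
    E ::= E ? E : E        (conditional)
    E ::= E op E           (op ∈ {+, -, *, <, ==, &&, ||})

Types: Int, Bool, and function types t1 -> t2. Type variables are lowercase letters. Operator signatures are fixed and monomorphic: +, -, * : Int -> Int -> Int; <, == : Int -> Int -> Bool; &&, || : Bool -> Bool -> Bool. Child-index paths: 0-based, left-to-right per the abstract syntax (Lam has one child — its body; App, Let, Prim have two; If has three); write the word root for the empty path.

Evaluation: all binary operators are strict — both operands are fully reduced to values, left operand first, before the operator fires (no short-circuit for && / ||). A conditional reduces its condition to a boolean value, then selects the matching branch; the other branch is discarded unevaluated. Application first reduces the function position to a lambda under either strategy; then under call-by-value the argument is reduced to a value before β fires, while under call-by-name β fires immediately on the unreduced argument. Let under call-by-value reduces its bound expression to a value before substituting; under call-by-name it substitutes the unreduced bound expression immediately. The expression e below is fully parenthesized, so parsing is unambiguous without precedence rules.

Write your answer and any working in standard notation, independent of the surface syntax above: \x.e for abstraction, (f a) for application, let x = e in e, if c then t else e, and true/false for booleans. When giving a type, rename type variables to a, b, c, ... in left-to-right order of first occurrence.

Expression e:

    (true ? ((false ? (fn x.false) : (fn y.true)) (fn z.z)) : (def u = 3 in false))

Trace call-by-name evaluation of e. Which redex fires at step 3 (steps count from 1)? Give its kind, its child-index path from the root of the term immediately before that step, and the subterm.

Answer: beta at root : ((\y.true) (\z.z))

Derivation:
step 0: (if true then ((if false then (\x.false) else (\y.true)) (\z.z)) else (let u = 3 in false))
step 1: [if@root] ((if false then (\x.false) else (\y.true)) (\z.z))
step 2: [if@0] ((\y.true) (\z.z))
step 3: [beta@root] true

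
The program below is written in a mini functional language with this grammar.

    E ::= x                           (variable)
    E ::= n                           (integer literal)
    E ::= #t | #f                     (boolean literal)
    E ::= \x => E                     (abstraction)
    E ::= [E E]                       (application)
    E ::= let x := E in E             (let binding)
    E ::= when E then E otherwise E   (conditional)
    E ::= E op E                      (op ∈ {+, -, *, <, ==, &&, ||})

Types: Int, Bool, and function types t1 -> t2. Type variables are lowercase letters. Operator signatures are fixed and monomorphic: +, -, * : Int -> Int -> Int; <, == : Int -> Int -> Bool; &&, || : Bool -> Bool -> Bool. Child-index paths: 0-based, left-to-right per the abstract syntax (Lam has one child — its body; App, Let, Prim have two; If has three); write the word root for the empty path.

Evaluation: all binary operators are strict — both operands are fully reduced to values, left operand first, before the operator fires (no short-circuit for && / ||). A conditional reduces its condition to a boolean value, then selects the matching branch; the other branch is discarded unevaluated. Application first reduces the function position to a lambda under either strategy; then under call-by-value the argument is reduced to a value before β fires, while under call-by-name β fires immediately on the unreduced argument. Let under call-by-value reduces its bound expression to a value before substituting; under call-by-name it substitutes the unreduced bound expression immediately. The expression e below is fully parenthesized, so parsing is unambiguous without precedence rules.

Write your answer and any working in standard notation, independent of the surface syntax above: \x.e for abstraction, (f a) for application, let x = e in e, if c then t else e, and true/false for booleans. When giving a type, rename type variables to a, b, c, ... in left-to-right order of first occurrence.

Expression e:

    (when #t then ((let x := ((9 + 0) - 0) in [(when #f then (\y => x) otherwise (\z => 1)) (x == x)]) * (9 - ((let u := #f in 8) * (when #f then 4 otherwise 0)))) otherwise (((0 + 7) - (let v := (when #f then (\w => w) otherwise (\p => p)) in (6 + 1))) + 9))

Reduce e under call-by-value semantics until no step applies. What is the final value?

Trace:
step 0: (if true then ((let x = ((9 + 0) - 0) in ((if false then (\y.x) else (\z.1)) (x == x))) * (9 - ((let u = false in 8) * (if false then 4 else 0)))) else (((0 + 7) - (let v = (if false then (\w.w) else (\p.p)) in (6 + 1))) + 9))
step 1: [if@root] ((let x = ((9 + 0) - 0) in ((if false then (\y.x) else (\z.1)) (x == x))) * (9 - ((let u = false in 8) * (if false then 4 else 0))))
step 2: [delta@0.0.0] ((let x = (9 - 0) in ((if false then (\y.x) else (\z.1)) (x == x))) * (9 - ((let u = false in 8) * (if false then 4 else 0))))
step 3: [delta@0.0] ((let x = 9 in ((if false then (\y.x) else (\z.1)) (x == x))) * (9 - ((let u = false in 8) * (if false then 4 else 0))))
step 4: [let@0] (((if false then (\y.9) else (\z.1)) (9 == 9)) * (9 - ((let u = false in 8) * (if false then 4 else 0))))
step 5: [if@0.0] (((\z.1) (9 == 9)) * (9 - ((let u = false in 8) * (if false then 4 else 0))))
step 6: [delta@0.1] (((\z.1) true) * (9 - ((let u = false in 8) * (if false then 4 else 0))))
step 7: [beta@0] (1 * (9 - ((let u = false in 8) * (if false then 4 else 0))))
step 8: [let@1.1.0] (1 * (9 - (8 * (if false then 4 else 0))))
step 9: [if@1.1.1] (1 * (9 - (8 * 0)))
step 10: [delta@1.1] (1 * (9 - 0))
step 11: [delta@1] (1 * 9)
step 12: [delta@root] 9

Answer: 9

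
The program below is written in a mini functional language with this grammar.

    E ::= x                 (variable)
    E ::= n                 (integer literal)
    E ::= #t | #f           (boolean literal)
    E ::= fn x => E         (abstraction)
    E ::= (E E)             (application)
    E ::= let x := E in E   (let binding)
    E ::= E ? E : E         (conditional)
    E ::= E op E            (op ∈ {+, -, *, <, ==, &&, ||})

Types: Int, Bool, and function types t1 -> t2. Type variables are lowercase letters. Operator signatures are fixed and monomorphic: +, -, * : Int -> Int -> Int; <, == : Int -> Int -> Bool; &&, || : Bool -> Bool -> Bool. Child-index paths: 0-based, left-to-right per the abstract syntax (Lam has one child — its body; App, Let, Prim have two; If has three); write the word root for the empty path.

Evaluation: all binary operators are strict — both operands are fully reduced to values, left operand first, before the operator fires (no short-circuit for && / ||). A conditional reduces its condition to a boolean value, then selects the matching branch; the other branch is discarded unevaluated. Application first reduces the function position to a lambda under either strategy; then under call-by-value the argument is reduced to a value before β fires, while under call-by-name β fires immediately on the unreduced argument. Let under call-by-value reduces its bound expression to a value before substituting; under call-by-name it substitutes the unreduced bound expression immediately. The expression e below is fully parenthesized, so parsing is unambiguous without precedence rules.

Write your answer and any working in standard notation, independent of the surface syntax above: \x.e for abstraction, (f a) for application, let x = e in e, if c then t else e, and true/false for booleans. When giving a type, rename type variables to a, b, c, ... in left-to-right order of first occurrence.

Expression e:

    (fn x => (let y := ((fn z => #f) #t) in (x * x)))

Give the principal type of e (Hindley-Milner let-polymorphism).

Answer: Int -> Int

Working:
\z._ : b -> Bool
  unify b -> Bool ~ Bool -> c
  unify b ~ Bool
  unify Bool ~ c
_ _ : Bool
let y : Bool
x : a
  unify a ~ Int
x : Int
  unify Int ~ Int
\x._ : Int -> Int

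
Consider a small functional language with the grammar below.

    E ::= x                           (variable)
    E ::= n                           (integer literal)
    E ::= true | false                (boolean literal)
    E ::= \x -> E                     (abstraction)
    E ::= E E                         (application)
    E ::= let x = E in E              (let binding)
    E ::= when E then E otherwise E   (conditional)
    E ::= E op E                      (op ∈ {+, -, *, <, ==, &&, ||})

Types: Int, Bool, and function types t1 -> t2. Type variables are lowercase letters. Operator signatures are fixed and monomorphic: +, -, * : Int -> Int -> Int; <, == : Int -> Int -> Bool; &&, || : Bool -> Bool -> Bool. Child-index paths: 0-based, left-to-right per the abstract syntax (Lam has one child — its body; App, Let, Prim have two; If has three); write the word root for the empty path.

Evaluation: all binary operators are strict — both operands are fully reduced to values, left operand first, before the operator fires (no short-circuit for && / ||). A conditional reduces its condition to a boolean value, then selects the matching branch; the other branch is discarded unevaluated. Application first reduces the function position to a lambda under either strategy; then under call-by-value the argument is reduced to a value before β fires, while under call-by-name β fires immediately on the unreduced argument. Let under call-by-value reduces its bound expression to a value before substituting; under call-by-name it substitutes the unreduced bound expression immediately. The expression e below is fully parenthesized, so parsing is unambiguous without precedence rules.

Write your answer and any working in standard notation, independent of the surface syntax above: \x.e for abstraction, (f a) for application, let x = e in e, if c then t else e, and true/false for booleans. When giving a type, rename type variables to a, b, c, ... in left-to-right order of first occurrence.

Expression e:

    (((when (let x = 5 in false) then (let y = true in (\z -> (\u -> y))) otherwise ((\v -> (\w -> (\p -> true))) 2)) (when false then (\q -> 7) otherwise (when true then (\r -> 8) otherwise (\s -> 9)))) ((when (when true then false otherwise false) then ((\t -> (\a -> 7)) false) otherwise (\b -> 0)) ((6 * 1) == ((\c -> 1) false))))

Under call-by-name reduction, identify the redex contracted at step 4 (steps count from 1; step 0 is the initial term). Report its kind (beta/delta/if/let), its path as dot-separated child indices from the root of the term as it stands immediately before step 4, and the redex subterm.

Answer: beta at 0 : ((\w.(\p.true)) (if false then (\q.7) else (if true then (\r.8) else (\s.9))))

Derivation:
step 0: (((if (let x = 5 in false) then (let y = true in (\z.(\u.y))) else ((\v.(\w.(\p.true))) 2)) (if false then (\q.7) else (if true then (\r.8) else (\s.9)))) ((if (if true then false else false) then ((\t.(\a.7)) false) else (\b.0)) ((6 * 1) == ((\c.1) false))))
step 1: [let@0.0.0] (((if false then (let y = true in (\z.(\u.y))) else ((\v.(\w.(\p.true))) 2)) (if false then (\q.7) else (if true then (\r.8) else (\s.9)))) ((if (if true then false else false) then ((\t.(\a.7)) false) else (\b.0)) ((6 * 1) == ((\c.1) false))))
step 2: [if@0.0] ((((\v.(\w.(\p.true))) 2) (if false then (\q.7) else (if true then (\r.8) else (\s.9)))) ((if (if true then false else false) then ((\t.(\a.7)) false) else (\b.0)) ((6 * 1) == ((\c.1) false))))
step 3: [beta@0.0] (((\w.(\p.true)) (if false then (\q.7) else (if true then (\r.8) else (\s.9)))) ((if (if true then false else false) then ((\t.(\a.7)) false) else (\b.0)) ((6 * 1) == ((\c.1) false))))
step 4: [beta@0] ((\p.true) ((if (if true then false else false) then ((\t.(\a.7)) false) else (\b.0)) ((6 * 1) == ((\c.1) false))))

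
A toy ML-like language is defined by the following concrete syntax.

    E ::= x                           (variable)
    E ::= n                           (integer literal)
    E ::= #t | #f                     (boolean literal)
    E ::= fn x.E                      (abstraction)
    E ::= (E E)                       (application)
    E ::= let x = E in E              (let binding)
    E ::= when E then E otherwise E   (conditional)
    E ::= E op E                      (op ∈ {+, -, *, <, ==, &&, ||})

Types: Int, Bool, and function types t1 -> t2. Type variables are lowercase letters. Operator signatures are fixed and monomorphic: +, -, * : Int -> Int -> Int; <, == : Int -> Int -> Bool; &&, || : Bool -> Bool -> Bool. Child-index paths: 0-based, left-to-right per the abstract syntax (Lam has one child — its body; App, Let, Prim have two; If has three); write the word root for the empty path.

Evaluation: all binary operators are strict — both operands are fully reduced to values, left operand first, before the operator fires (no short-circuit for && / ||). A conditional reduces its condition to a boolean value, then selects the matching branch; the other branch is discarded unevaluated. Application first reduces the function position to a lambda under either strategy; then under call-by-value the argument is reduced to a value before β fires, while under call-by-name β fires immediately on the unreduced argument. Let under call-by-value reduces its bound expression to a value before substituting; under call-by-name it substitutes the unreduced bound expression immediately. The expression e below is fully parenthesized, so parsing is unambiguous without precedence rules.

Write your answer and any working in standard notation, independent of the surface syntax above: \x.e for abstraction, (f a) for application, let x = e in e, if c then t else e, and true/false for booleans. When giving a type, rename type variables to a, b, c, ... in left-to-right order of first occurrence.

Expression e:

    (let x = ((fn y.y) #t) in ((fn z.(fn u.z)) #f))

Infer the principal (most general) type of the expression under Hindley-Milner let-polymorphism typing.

Derivation:
y : a
\y._ : a -> a
  unify a -> a ~ Bool -> b
  unify a ~ Bool
  unify Bool ~ b
_ _ : Bool
let x : Bool
z : c
\u._ : d -> c
\z._ : c -> d -> c
  unify c -> d -> c ~ Bool -> e
  unify c ~ Bool
  unify d -> Bool ~ e
_ _ : d -> Bool

Answer: a -> Bool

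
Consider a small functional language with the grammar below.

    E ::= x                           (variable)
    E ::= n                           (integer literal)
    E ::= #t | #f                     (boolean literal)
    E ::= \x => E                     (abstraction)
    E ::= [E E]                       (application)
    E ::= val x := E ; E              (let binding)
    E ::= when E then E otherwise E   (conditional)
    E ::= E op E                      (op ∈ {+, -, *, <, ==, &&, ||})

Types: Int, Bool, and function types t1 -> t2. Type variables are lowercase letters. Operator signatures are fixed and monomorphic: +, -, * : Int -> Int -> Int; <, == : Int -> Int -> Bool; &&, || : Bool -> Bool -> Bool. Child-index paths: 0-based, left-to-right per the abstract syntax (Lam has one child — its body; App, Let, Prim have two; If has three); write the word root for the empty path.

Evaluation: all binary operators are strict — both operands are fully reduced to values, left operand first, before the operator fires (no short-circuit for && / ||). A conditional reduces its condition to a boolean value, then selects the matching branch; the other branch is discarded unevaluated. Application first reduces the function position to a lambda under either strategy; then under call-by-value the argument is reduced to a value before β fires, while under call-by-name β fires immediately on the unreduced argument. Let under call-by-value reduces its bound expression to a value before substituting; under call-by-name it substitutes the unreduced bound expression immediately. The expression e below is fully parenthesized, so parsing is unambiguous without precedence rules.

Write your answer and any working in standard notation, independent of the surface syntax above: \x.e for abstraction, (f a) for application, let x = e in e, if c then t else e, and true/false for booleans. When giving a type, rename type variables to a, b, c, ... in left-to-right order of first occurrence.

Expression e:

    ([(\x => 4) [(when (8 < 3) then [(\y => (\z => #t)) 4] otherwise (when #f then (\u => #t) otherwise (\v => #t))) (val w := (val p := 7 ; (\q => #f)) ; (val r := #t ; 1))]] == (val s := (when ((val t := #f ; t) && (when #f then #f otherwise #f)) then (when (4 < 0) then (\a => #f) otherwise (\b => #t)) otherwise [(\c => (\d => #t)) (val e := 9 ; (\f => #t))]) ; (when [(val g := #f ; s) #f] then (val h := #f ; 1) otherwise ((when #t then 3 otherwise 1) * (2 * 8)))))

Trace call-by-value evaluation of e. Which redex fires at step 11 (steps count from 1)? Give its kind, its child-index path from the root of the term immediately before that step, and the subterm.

Answer: delta at 1.0.0 : (false && false)

Derivation:
step 0: (((\x.4) ((if (8 < 3) then ((\y.(\z.true)) 4) else (if false then (\u.true) else (\v.true))) (let w = (let p = 7 in (\q.false)) in (let r = true in 1)))) == (let s = (if ((let t = false in t) && (if false then false else false)) then (if (4 < 0) then (\a.false) else (\b.true)) else ((\c.(\d.true)) (let e = 9 in (\f.true)))) in (if ((let g = false in s) false) then (let h = false in 1) else ((if true then 3 else 1) * (2 * 8)))))
step 1: [delta@0.1.0.0] (((\x.4) ((if false then ((\y.(\z.true)) 4) else (if false then (\u.true) else (\v.true))) (let w = (let p = 7 in (\q.false)) in (let r = true in 1)))) == (let s = (if ((let t = false in t) && (if false then false else false)) then (if (4 < 0) then (\a.false) else (\b.true)) else ((\c.(\d.true)) (let e = 9 in (\f.true)))) in (if ((let g = false in s) false) then (let h = false in 1) else ((if true then 3 else 1) * (2 * 8)))))
step 2: [if@0.1.0] (((\x.4) ((if false then (\u.true) else (\v.true)) (let w = (let p = 7 in (\q.false)) in (let r = true in 1)))) == (let s = (if ((let t = false in t) && (if false then false else false)) then (if (4 < 0) then (\a.false) else (\b.true)) else ((\c.(\d.true)) (let e = 9 in (\f.true)))) in (if ((let g = false in s) false) then (let h = false in 1) else ((if true then 3 else 1) * (2 * 8)))))
step 3: [if@0.1.0] (((\x.4) ((\v.true) (let w = (let p = 7 in (\q.false)) in (let r = true in 1)))) == (let s = (if ((let t = false in t) && (if false then false else false)) then (if (4 < 0) then (\a.false) else (\b.true)) else ((\c.(\d.true)) (let e = 9 in (\f.true)))) in (if ((let g = false in s) false) then (let h = false in 1) else ((if true then 3 else 1) * (2 * 8)))))
step 4: [let@0.1.1.0] (((\x.4) ((\v.true) (let w = (\q.false) in (let r = true in 1)))) == (let s = (if ((let t = false in t) && (if false then false else false)) then (if (4 < 0) then (\a.false) else (\b.true)) else ((\c.(\d.true)) (let e = 9 in (\f.true)))) in (if ((let g = false in s) false) then (let h = false in 1) else ((if true then 3 else 1) * (2 * 8)))))
step 5: [let@0.1.1] (((\x.4) ((\v.true) (let r = true in 1))) == (let s = (if ((let t = false in t) && (if false then false else false)) then (if (4 < 0) then (\a.false) else (\b.true)) else ((\c.(\d.true)) (let e = 9 in (\f.true)))) in (if ((let g = false in s) false) then (let h = false in 1) else ((if true then 3 else 1) * (2 * 8)))))
step 6: [let@0.1.1] (((\x.4) ((\v.true) 1)) == (let s = (if ((let t = false in t) && (if false then false else false)) then (if (4 < 0) then (\a.false) else (\b.true)) else ((\c.(\d.true)) (let e = 9 in (\f.true)))) in (if ((let g = false in s) false) then (let h = false in 1) else ((if true then 3 else 1) * (2 * 8)))))
step 7: [beta@0.1] (((\x.4) true) == (let s = (if ((let t = false in t) && (if false then false else false)) then (if (4 < 0) then (\a.false) else (\b.true)) else ((\c.(\d.true)) (let e = 9 in (\f.true)))) in (if ((let g = false in s) false) then (let h = false in 1) else ((if true then 3 else 1) * (2 * 8)))))
step 8: [beta@0] (4 == (let s = (if ((let t = false in t) && (if false then false else false)) then (if (4 < 0) then (\a.false) else (\b.true)) else ((\c.(\d.true)) (let e = 9 in (\f.true)))) in (if ((let g = false in s) false) then (let h = false in 1) else ((if true then 3 else 1) * (2 * 8)))))
step 9: [let@1.0.0.0] (4 == (let s = (if (false && (if false then false else false)) then (if (4 < 0) then (\a.false) else (\b.true)) else ((\c.(\d.true)) (let e = 9 in (\f.true)))) in (if ((let g = false in s) false) then (let h = false in 1) else ((if true then 3 else 1) * (2 * 8)))))
step 10: [if@1.0.0.1] (4 == (let s = (if (false && false) then (if (4 < 0) then (\a.false) else (\b.true)) else ((\c.(\d.true)) (let e = 9 in (\f.true)))) in (if ((let g = false in s) false) then (let h = false in 1) else ((if true then 3 else 1) * (2 * 8)))))
step 11: [delta@1.0.0] (4 == (let s = (if false then (if (4 < 0) then (\a.false) else (\b.true)) else ((\c.(\d.true)) (let e = 9 in (\f.true)))) in (if ((let g = false in s) false) then (let h = false in 1) else ((if true then 3 else 1) * (2 * 8)))))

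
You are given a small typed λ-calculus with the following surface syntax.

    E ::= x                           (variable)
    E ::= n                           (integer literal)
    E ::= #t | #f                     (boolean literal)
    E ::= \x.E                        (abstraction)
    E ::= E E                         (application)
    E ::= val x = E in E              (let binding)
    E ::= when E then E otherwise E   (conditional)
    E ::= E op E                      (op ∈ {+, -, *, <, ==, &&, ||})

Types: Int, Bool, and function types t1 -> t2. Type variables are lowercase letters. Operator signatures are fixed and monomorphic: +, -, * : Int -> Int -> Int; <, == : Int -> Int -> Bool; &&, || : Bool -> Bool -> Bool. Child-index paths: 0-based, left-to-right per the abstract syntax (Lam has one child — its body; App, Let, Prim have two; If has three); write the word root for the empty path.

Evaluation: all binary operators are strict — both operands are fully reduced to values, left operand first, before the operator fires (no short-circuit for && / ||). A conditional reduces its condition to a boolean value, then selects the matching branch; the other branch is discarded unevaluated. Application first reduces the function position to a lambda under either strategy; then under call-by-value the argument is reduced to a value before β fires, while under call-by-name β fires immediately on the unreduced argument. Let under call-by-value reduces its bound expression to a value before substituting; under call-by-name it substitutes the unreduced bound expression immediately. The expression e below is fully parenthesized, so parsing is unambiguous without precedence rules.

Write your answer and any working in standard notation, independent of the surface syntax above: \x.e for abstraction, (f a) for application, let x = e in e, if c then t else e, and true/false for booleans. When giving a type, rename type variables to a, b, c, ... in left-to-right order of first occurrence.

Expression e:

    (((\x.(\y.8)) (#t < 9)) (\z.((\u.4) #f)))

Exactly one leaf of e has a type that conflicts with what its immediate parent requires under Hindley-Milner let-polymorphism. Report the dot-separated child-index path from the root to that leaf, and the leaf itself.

Answer: 0.1.0 : true

Derivation:
\y._ : b -> Int
\x._ : a -> b -> Int
  unify Bool ~ Int
  FAIL: mismatch Bool ~ Int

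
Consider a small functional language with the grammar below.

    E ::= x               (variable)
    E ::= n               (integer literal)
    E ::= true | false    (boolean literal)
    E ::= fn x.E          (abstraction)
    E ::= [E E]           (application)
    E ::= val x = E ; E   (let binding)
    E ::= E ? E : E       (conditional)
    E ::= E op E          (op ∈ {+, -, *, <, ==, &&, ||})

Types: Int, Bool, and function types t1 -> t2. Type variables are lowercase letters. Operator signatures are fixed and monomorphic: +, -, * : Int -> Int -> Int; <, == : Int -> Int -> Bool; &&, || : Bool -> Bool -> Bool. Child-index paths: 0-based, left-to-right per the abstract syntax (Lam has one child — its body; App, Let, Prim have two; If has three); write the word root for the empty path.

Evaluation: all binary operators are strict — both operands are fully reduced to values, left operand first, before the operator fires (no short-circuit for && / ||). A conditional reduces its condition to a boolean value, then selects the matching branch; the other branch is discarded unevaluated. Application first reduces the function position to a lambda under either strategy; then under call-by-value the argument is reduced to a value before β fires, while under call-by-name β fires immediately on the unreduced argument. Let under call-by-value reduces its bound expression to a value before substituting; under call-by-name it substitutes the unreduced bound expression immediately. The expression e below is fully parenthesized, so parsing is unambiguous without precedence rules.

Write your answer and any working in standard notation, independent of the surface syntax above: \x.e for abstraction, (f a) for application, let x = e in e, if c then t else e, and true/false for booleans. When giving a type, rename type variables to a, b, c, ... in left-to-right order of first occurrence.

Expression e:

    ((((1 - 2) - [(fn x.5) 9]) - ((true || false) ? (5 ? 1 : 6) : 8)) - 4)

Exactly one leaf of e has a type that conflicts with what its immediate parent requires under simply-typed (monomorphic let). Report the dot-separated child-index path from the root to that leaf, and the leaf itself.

Answer: 0.1.1.0 : 5

Trace:
  unify Int ~ Int
  unify Int ~ Int
  unify Int ~ Int
\x._ : a -> Int
  unify a -> Int ~ Int -> b
  unify a ~ Int
  unify Int ~ b
_ _ : Int
  unify Int ~ Int
  unify Int ~ Int
  unify Bool ~ Bool
  unify Bool ~ Bool
  unify Bool ~ Bool
  unify Int ~ Bool
  FAIL: mismatch Int ~ Bool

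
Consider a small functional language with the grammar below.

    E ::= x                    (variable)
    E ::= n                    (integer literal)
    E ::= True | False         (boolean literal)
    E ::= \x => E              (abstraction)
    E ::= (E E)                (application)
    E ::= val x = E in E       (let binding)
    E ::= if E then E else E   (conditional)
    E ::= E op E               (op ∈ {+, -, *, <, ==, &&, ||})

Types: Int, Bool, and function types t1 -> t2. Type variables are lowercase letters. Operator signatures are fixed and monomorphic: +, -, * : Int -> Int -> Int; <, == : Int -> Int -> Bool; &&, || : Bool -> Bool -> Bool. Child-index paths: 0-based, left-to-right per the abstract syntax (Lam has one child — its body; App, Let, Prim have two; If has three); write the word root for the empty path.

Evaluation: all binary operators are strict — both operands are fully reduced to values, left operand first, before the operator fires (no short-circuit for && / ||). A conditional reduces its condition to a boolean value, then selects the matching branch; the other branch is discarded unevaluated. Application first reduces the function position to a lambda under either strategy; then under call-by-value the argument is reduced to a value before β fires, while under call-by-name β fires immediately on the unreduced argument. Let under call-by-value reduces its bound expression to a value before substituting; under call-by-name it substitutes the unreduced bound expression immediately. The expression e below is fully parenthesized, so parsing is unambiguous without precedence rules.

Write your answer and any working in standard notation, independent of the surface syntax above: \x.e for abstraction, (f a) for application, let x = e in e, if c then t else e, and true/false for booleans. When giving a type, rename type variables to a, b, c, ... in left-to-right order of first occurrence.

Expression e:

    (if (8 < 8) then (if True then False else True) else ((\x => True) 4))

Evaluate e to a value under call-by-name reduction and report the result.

Answer: true

Working:
step 0: (if (8 < 8) then (if true then false else true) else ((\x.true) 4))
step 1: [delta@0] (if false then (if true then false else true) else ((\x.true) 4))
step 2: [if@root] ((\x.true) 4)
step 3: [beta@root] true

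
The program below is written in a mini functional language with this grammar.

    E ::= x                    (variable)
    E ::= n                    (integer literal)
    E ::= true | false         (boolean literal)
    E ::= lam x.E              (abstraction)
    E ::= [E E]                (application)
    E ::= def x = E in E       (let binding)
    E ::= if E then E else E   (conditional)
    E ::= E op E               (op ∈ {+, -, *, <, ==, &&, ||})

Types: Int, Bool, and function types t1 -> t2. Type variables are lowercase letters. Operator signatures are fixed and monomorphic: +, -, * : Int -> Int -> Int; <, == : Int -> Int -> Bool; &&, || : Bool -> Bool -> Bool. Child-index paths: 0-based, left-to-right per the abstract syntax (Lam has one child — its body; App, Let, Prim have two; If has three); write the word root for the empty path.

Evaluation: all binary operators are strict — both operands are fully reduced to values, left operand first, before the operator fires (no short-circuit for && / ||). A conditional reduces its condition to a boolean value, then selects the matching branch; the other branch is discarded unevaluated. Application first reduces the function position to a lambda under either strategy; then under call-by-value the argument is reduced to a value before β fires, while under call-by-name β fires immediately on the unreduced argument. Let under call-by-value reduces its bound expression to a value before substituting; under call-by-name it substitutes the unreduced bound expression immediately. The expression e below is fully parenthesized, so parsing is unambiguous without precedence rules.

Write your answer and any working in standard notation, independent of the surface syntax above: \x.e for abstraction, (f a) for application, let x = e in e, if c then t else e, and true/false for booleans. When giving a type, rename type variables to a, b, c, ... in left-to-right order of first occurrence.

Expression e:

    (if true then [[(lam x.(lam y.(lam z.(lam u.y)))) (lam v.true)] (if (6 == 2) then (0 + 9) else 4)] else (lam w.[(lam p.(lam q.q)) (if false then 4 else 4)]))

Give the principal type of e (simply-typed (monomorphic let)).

Working:
  unify Bool ~ Bool
y : b
\u._ : d -> b
\z._ : c -> d -> b
\y._ : b -> c -> d -> b
\x._ : a -> b -> c -> d -> b
\v._ : e -> Bool
  unify a -> b -> c -> d -> b ~ (e -> Bool) -> f
  unify a ~ e -> Bool
  unify b -> c -> d -> b ~ f
_ _ : b -> c -> d -> b
  unify Int ~ Int
  unify Int ~ Int
  unify Bool ~ Bool
  unify Int ~ Int
  unify Int ~ Int
  unify Int ~ Int
  unify b -> c -> d -> b ~ Int -> g
  unify b ~ Int
  unify c -> d -> Int ~ g
_ _ : c -> d -> Int
q : j
\q._ : j -> j
\p._ : i -> j -> j
  unify Bool ~ Bool
  unify Int ~ Int
  unify i -> j -> j ~ Int -> k
  unify i ~ Int
  unify j -> j ~ k
_ _ : j -> j
\w._ : h -> j -> j
  unify c -> d -> Int ~ h -> j -> j
  unify c ~ h
  unify d -> Int ~ j -> j
  unify d ~ j
  unify Int ~ j

Answer: a -> Int -> Int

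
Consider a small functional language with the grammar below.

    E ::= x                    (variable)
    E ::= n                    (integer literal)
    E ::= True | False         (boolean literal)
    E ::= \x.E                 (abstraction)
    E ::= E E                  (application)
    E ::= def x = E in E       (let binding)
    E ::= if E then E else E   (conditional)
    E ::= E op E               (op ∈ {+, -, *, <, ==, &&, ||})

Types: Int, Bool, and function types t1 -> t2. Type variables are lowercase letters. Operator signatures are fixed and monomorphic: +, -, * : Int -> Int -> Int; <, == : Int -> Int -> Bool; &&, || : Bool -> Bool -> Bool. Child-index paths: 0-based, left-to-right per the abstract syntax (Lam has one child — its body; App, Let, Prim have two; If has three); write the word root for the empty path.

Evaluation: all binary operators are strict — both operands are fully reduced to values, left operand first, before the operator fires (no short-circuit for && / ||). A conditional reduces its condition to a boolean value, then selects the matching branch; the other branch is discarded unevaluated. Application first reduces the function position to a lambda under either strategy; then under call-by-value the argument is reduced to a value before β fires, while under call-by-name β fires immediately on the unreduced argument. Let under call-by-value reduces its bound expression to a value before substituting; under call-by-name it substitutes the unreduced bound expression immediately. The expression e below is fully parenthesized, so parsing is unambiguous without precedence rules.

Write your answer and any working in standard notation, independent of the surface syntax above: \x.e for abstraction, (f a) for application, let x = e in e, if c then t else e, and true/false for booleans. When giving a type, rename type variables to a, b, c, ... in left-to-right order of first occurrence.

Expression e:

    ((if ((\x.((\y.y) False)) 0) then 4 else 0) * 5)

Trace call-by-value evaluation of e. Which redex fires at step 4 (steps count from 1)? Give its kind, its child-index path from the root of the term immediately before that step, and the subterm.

Derivation:
step 0: ((if ((\x.((\y.y) false)) 0) then 4 else 0) * 5)
step 1: [beta@0.0] ((if ((\y.y) false) then 4 else 0) * 5)
step 2: [beta@0.0] ((if false then 4 else 0) * 5)
step 3: [if@0] (0 * 5)
step 4: [delta@root] 0

Answer: delta at root : (0 * 5)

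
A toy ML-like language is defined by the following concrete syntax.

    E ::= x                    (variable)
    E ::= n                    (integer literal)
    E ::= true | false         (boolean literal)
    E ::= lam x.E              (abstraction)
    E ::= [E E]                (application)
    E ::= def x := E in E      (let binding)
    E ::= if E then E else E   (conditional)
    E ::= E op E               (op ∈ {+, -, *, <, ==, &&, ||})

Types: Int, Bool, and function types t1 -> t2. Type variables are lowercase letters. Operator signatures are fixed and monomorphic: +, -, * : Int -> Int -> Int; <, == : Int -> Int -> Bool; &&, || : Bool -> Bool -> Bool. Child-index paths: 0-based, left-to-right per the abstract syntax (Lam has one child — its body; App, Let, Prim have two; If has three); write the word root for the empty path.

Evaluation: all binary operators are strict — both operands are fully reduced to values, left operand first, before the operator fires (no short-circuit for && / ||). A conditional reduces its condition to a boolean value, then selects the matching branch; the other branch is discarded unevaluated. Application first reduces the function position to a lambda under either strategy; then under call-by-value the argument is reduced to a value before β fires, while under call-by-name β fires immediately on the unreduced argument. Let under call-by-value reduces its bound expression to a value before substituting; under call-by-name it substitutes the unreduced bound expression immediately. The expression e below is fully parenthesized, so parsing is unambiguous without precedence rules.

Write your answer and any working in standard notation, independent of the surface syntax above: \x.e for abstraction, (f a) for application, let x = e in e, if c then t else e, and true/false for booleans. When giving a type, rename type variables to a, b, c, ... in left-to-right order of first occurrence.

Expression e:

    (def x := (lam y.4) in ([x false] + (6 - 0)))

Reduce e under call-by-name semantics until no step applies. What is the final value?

Working:
step 0: (let x = (\y.4) in ((x false) + (6 - 0)))
step 1: [let@root] (((\y.4) false) + (6 - 0))
step 2: [beta@0] (4 + (6 - 0))
step 3: [delta@1] (4 + 6)
step 4: [delta@root] 10

Answer: 10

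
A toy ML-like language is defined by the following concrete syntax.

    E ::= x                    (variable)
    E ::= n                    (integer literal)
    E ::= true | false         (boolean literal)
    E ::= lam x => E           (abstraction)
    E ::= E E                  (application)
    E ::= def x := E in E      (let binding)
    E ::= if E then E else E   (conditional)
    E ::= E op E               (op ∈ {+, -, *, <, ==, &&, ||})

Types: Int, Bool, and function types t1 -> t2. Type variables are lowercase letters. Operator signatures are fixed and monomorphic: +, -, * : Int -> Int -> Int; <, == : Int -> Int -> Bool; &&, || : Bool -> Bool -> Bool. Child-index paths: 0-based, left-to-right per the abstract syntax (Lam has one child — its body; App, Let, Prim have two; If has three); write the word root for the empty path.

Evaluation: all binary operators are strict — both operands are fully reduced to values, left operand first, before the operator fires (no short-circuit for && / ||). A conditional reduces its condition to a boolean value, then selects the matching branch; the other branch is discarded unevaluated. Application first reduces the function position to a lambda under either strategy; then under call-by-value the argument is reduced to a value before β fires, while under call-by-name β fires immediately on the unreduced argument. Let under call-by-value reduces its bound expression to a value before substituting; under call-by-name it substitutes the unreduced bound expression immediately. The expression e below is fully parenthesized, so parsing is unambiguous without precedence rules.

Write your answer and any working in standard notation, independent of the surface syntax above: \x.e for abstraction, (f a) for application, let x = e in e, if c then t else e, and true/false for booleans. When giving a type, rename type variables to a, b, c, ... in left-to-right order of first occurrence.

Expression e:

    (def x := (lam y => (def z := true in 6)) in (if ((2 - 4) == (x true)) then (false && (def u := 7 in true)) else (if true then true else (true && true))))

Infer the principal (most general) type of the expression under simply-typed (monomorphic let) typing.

Derivation:
let z : Bool
\y._ : a -> Int
let x : a -> Int
  unify Int ~ Int
  unify Int ~ Int
  unify Int ~ Int
x : a -> Int
  unify a -> Int ~ Bool -> b
  unify a ~ Bool
  unify Int ~ b
_ _ : Int
  unify Int ~ Int
  unify Bool ~ Bool
  unify Bool ~ Bool
let u : Int
  unify Bool ~ Bool
  unify Bool ~ Bool
  unify Bool ~ Bool
  unify Bool ~ Bool
  unify Bool ~ Bool
  unify Bool ~ Bool

Answer: Bool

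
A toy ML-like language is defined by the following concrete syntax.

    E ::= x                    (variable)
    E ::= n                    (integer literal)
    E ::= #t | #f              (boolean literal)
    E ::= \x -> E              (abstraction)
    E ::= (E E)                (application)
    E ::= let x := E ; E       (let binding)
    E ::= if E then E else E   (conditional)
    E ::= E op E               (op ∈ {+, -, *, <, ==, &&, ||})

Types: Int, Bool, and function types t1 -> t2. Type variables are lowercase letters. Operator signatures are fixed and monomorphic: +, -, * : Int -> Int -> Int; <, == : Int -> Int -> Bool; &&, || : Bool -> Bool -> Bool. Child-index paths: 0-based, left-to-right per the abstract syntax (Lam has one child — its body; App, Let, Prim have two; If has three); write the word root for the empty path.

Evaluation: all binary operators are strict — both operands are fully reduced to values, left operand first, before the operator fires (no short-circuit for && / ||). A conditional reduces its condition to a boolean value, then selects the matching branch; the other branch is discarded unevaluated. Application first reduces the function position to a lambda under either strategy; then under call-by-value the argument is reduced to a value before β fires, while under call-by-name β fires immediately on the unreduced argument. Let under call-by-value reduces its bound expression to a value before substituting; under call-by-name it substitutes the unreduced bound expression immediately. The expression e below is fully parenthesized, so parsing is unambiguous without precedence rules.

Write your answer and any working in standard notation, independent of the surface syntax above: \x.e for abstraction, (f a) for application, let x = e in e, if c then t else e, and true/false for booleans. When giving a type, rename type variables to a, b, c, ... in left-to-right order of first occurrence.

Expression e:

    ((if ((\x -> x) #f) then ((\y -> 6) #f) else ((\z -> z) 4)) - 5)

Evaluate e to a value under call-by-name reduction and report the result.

Derivation:
step 0: ((if ((\x.x) false) then ((\y.6) false) else ((\z.z) 4)) - 5)
step 1: [beta@0.0] ((if false then ((\y.6) false) else ((\z.z) 4)) - 5)
step 2: [if@0] (((\z.z) 4) - 5)
step 3: [beta@0] (4 - 5)
step 4: [delta@root] -1

Answer: -1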